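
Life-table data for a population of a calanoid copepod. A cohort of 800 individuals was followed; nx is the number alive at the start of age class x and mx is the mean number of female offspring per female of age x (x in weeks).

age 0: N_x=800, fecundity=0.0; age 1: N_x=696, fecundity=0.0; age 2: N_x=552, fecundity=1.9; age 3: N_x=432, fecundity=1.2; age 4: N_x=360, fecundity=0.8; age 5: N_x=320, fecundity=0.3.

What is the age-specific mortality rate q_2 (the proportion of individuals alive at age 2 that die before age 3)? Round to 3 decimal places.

lx = nx/n0 = nx/800: 1, 0.87, 0.69, 0.54, 0.45, 0.4
q_2 = (l_2 − l_3) / l_2 = (0.69 − 0.54) / 0.69
     = 0.15 / 0.69 = 0.217391… → 0.217

0.217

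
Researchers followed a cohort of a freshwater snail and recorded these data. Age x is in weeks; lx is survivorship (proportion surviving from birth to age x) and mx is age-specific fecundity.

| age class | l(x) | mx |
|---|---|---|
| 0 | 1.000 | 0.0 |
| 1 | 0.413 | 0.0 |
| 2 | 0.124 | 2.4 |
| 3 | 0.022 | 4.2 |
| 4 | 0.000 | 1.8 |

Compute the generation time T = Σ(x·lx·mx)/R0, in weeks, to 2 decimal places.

2.24

lx·mx: 0, 0, 0.2976, 0.0924, 0 → R0 = 0.39
x·lx·mx: 0, 0, 0.5952, 0.2772, 0 → Σ = 0.8724
T = 0.8724 / 0.39 = 2.236923… → 2.24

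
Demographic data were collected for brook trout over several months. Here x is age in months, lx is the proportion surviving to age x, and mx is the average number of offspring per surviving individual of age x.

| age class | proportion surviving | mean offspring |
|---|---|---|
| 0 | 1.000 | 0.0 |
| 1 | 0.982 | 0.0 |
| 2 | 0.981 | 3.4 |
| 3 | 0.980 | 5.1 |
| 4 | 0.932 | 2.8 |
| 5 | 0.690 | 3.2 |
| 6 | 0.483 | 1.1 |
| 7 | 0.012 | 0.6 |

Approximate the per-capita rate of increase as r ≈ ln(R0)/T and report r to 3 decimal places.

R0 = Σ lx·mx = 0 + 0 + 3.3354 + 4.998 + 2.6096 + 2.208 + 0.5313 + 0.0072 = 13.6895
Σ x·lx·mx = 46.3814; T = 46.3814/13.6895 = 3.3881…
r ≈ ln(R0)/T = ln(13.6895)/3.3881… = 0.7723… → 0.772

0.772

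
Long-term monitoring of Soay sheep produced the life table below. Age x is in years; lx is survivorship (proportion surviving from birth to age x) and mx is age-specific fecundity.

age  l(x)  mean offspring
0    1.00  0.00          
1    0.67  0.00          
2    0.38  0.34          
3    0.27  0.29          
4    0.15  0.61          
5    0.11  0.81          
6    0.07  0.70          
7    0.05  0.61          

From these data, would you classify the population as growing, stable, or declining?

declining

R0 = Σ lx·mx = 0 + 0 + 0.1292 + 0.0783 + 0.0915 + 0.0891 + 0.049 + 0.0305 = 0.4676
R0 < 1, so the population is declining.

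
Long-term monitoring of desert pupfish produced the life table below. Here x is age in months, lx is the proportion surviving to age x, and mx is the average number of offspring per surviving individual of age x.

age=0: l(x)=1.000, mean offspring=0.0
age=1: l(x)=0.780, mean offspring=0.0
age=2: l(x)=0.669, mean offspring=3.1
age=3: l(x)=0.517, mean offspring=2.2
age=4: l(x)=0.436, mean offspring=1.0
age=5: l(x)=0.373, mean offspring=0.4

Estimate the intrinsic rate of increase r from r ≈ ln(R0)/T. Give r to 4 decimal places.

R0 = Σ lx·mx = 0 + 0 + 2.0739 + 1.1374 + 0.436 + 0.1492 = 3.7965
Σ x·lx·mx = 10.05; T = 10.05/3.7965 = 2.64718…
r ≈ ln(R0)/T = ln(3.7965)/2.64718… = 0.503963… → 0.5040

0.5040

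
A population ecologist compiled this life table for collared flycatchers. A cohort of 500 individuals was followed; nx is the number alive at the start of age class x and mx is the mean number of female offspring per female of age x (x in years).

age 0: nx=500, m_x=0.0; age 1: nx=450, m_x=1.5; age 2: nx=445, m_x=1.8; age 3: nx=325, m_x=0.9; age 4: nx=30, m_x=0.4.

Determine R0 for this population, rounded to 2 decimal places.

3.56

lx = nx/n0 = nx/500: 1, 0.9, 0.89, 0.65, 0.06
lx·mx by age: 0, 1.35, 1.602, 0.585, 0.024
R0 = Σ lx·mx = 3.561 → 3.56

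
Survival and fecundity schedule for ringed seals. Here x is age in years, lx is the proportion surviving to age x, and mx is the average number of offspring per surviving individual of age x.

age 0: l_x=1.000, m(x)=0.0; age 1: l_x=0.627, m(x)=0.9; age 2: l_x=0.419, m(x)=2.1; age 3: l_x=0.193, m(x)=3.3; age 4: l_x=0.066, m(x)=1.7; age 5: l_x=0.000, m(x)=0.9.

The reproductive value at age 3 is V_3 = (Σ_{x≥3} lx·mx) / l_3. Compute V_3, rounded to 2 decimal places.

3.88

lx·mx for x ≥ 3: 0.6369, 0.1122, 0 → sum = 0.7491
V_3 = 0.7491 / l_3 = 0.7491 / 0.193 = 3.881347… → 3.88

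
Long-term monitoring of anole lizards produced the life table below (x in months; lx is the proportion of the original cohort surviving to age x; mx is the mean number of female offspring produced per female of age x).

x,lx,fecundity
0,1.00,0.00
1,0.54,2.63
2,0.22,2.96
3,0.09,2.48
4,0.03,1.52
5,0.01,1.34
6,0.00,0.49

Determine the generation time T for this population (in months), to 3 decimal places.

1.547

lx·mx: 0, 1.4202, 0.6512, 0.2232, 0.0456, 0.0134, 0 → R0 = 2.3536
x·lx·mx: 0, 1.4202, 1.3024, 0.6696, 0.1824, 0.067, 0 → Σ = 3.6416
T = 3.6416 / 2.3536 = 1.547247… → 1.547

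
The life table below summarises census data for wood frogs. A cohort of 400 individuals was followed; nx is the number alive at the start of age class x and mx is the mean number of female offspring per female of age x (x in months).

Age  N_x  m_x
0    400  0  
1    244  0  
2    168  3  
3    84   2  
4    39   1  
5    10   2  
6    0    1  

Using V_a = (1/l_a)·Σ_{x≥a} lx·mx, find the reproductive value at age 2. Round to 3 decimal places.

4.351

lx = nx/n0 = nx/400: 1, 0.61, 0.42, 0.21, 0.0975, 0.025, 0
lx·mx for x ≥ 2: 1.26, 0.42, 0.0975, 0.05, 0 → sum = 1.8275
V_2 = 1.8275 / l_2 = 1.8275 / 0.42 = 4.35119… → 4.351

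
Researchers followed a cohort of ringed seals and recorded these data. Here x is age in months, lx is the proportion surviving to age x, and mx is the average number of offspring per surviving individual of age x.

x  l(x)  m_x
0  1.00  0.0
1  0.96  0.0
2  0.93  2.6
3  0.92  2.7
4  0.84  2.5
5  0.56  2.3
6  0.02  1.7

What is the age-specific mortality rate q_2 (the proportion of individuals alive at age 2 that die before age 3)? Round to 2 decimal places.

q_2 = (l_2 − l_3) / l_2 = (0.93 − 0.92) / 0.93
     = 0.01 / 0.93 = 0.010753… → 0.01

0.01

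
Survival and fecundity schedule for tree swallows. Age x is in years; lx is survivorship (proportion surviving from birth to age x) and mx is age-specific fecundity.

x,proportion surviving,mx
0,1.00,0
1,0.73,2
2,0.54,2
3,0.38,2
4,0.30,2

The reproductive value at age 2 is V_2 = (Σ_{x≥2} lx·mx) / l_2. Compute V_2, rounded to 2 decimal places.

4.52

lx·mx for x ≥ 2: 1.08, 0.76, 0.6 → sum = 2.44
V_2 = 2.44 / l_2 = 2.44 / 0.54 = 4.518519… → 4.52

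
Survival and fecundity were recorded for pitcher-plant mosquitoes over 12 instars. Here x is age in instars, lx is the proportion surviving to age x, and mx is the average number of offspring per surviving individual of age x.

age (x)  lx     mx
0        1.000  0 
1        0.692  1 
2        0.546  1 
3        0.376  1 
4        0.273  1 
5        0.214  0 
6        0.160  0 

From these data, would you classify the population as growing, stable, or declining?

growing

R0 = Σ lx·mx = 0 + 0.692 + 0.546 + 0.376 + 0.273 + 0 + 0 = 1.887
R0 > 1, so the population is growing.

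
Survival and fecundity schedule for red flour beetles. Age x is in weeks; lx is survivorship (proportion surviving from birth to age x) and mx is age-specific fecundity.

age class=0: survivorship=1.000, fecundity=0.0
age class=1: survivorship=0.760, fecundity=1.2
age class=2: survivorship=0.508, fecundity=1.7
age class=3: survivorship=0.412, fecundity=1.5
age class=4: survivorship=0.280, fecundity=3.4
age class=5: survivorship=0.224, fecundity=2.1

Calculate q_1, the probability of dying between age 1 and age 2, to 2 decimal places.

0.33

q_1 = (l_1 − l_2) / l_1 = (0.76 − 0.508) / 0.76
     = 0.252 / 0.76 = 0.331579… → 0.33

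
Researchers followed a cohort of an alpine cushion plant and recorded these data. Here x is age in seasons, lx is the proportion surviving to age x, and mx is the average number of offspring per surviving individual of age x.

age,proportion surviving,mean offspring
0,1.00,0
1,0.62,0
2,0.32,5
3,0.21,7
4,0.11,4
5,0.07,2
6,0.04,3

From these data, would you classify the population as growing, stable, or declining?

growing

R0 = Σ lx·mx = 0 + 0 + 1.6 + 1.47 + 0.44 + 0.14 + 0.12 = 3.77
R0 > 1, so the population is growing.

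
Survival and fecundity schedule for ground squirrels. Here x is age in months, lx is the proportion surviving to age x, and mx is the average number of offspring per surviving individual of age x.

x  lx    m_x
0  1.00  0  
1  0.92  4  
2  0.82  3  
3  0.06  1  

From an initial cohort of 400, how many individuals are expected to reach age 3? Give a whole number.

Expected survivors = N0 · l_3 = 400 × 0.06 = 24 → 24

24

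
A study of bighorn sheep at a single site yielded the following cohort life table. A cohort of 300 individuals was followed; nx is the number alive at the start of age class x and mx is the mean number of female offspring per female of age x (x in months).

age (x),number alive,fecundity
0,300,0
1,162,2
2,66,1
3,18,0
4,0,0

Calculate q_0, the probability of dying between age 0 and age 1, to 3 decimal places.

lx = nx/n0 = nx/300: 1, 0.54, 0.22, 0.06, 0
q_0 = (l_0 − l_1) / l_0 = (1 − 0.54) / 1
     = 0.46 / 1 = 0.46 → 0.460

0.460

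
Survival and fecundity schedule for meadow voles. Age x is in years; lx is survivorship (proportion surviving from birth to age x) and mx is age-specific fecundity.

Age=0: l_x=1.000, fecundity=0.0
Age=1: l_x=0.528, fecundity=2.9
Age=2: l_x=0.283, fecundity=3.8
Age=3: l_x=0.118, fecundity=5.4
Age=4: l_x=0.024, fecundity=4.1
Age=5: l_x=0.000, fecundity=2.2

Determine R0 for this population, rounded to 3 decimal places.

3.342

lx·mx by age: 0, 1.5312, 1.0754, 0.6372, 0.0984, 0
R0 = Σ lx·mx = 3.3422 → 3.342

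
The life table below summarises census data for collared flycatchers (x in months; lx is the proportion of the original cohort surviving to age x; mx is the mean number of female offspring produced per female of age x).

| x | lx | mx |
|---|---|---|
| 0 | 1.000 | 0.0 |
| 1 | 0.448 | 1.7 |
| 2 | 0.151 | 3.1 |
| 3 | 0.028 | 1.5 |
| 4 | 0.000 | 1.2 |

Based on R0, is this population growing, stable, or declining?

R0 = Σ lx·mx = 0 + 0.7616 + 0.4681 + 0.042 + 0 = 1.2717
R0 > 1, so the population is growing.

growing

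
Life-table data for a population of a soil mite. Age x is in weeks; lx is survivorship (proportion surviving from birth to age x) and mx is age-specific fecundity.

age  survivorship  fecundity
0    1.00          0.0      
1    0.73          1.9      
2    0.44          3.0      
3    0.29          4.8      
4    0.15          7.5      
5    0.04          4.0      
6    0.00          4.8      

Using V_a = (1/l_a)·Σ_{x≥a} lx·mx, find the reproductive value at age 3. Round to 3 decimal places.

lx·mx for x ≥ 3: 1.392, 1.125, 0.16, 0 → sum = 2.677
V_3 = 2.677 / l_3 = 2.677 / 0.29 = 9.231034… → 9.231

9.231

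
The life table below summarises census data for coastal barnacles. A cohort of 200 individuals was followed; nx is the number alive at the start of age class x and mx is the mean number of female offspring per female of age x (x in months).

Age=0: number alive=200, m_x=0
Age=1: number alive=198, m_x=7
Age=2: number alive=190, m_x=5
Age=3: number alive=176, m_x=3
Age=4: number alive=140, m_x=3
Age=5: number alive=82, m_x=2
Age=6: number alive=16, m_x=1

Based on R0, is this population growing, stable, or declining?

growing

lx = nx/n0 = nx/200: 1, 0.99, 0.95, 0.88, 0.7, 0.41, 0.08
R0 = Σ lx·mx = 0 + 6.93 + 4.75 + 2.64 + 2.1 + 0.82 + 0.08 = 17.32
R0 > 1, so the population is growing.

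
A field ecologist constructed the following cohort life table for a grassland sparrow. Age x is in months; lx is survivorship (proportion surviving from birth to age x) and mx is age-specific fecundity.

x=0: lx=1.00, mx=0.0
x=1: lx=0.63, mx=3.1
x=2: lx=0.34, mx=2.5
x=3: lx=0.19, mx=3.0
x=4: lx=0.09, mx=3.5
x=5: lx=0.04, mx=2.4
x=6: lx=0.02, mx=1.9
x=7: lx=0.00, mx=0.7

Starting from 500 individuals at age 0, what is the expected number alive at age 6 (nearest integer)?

10

Expected survivors = N0 · l_6 = 500 × 0.02 = 10 → 10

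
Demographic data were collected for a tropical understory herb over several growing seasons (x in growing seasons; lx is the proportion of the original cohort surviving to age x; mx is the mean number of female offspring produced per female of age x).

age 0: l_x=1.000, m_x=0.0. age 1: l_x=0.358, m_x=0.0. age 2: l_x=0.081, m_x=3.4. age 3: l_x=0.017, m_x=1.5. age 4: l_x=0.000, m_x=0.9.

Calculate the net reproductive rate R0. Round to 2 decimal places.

0.30

lx·mx by age: 0, 0, 0.2754, 0.0255, 0
R0 = Σ lx·mx = 0.3009 → 0.30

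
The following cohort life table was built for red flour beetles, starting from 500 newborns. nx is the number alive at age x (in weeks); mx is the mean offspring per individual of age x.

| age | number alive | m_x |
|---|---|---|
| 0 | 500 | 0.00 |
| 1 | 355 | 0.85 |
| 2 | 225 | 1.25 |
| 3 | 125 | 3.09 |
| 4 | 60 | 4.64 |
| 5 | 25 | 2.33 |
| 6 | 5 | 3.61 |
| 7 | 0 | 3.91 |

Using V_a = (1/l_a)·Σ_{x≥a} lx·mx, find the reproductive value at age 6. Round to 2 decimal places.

3.61

lx = nx/n0 = nx/500: 1, 0.71, 0.45, 0.25, 0.12, 0.05, 0.01, 0
lx·mx for x ≥ 6: 0.0361, 0 → sum = 0.0361
V_6 = 0.0361 / l_6 = 0.0361 / 0.01 = 3.61 → 3.61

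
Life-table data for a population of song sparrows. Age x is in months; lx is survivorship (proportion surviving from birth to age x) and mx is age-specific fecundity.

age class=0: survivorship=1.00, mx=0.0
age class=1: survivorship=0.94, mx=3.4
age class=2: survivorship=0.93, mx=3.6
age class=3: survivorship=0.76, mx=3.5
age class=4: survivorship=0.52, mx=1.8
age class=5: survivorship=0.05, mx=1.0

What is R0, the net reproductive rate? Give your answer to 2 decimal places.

10.19

lx·mx by age: 0, 3.196, 3.348, 2.66, 0.936, 0.05
R0 = Σ lx·mx = 10.19 → 10.19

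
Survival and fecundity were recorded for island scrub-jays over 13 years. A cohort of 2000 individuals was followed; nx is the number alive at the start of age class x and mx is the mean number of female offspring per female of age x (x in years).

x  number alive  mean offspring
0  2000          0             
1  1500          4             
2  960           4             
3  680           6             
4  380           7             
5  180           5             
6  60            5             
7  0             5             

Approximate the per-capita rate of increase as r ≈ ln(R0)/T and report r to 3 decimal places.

lx = nx/n0 = nx/2000: 1, 0.75, 0.48, 0.34, 0.19, 0.09, 0.03, 0
R0 = Σ lx·mx = 0 + 3 + 1.92 + 2.04 + 1.33 + 0.45 + 0.15 + 0 = 8.89
Σ x·lx·mx = 21.43; T = 21.43/8.89 = 2.41057…
r ≈ ln(R0)/T = ln(8.89)/2.41057… = 0.90639… → 0.906

0.906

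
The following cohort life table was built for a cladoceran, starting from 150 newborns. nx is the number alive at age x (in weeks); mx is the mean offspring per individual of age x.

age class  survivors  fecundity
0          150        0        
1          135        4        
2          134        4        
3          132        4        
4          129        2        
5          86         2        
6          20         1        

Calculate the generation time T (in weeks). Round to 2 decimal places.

2.54

lx = nx/n0 = nx/150: 1, 0.9, 0.89333…, 0.88, 0.86, 0.57333…, 0.13333…
lx·mx: 0, 3.6, 3.573333…, 3.52, 1.72, 1.146667…, 0.133333… → R0 = 13.693333…
x·lx·mx: 0, 3.6, 7.146667…, 10.56, 6.88, 5.733333…, 0.8… → Σ = 34.72…
T = 34.72… / 13.693333… = 2.53554… → 2.54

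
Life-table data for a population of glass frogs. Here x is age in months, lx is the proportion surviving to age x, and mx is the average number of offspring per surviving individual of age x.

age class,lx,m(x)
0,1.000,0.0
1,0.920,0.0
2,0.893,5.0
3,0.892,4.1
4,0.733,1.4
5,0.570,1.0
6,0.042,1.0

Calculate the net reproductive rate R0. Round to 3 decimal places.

lx·mx by age: 0, 0, 4.465, 3.6572, 1.0262, 0.57, 0.042
R0 = Σ lx·mx = 9.7604 → 9.760

9.760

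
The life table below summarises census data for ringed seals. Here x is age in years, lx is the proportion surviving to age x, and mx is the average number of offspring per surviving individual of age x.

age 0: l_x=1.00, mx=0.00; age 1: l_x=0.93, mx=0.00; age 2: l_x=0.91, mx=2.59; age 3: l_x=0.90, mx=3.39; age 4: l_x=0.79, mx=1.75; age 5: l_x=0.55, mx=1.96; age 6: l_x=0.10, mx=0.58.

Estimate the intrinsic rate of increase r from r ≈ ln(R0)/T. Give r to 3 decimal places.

0.653

R0 = Σ lx·mx = 0 + 0 + 2.3569 + 3.051 + 1.3825 + 1.078 + 0.058 = 7.9264
Σ x·lx·mx = 25.1348; T = 25.1348/7.9264 = 3.17102…
r ≈ ln(R0)/T = ln(7.9264)/3.17102… = 0.65285… → 0.653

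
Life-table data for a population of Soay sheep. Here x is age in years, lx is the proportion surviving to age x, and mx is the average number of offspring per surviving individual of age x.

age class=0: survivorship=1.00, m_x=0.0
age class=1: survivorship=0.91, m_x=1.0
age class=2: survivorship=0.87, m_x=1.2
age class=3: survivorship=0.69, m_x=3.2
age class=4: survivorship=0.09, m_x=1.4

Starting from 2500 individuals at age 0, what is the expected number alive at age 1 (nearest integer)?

2275

Expected survivors = N0 · l_1 = 2500 × 0.91 = 2275 → 2275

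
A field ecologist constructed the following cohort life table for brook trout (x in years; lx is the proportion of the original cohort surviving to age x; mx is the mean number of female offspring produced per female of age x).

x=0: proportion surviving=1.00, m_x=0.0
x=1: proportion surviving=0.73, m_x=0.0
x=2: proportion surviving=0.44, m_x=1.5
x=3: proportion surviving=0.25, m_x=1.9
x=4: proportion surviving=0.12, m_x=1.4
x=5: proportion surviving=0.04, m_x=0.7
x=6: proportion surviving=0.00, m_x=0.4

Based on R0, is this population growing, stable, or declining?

R0 = Σ lx·mx = 0 + 0 + 0.66 + 0.475 + 0.168 + 0.028 + 0 = 1.331
R0 > 1, so the population is growing.

growing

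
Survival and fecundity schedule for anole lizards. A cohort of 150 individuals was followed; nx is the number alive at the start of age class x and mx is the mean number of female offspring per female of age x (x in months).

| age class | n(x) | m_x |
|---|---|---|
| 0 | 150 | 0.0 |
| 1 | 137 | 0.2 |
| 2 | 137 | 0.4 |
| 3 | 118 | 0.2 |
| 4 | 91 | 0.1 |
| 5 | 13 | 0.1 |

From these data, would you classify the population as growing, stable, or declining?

declining

lx = nx/n0 = nx/150: 1, 0.91333…, 0.91333…, 0.78667…, 0.60667…, 0.08667…
R0 = Σ lx·mx = 0 + 0.182667… + 0.365333… + 0.157333… + 0.060667… + 0.008667… = 0.774667…
R0 < 1, so the population is declining.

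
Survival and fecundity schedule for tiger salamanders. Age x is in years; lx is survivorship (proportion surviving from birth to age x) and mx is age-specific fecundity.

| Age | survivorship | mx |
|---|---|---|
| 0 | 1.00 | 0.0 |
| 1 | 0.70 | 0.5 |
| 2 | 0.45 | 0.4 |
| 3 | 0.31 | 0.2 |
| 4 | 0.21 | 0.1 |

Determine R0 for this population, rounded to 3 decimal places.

0.613

lx·mx by age: 0, 0.35, 0.18, 0.062, 0.021
R0 = Σ lx·mx = 0.613 → 0.613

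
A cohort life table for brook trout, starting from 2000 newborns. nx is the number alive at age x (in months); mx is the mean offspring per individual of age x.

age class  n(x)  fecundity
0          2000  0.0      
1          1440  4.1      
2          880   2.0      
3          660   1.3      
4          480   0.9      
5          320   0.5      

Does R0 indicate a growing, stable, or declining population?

growing

lx = nx/n0 = nx/2000: 1, 0.72, 0.44, 0.33, 0.24, 0.16
R0 = Σ lx·mx = 0 + 2.952 + 0.88 + 0.429 + 0.216 + 0.08 = 4.557
R0 > 1, so the population is growing.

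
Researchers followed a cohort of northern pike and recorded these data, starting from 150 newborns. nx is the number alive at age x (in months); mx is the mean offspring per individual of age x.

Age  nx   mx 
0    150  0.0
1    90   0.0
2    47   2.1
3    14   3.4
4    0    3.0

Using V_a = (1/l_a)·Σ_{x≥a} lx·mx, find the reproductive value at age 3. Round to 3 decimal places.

lx = nx/n0 = nx/150: 1, 0.6, 0.31333…, 0.09333…, 0
lx·mx for x ≥ 3: 0.317333…, 0 → sum = 0.317333…
V_3 = 0.317333… / l_3 = 0.317333… / 0.093333… = 3.4… → 3.400

3.400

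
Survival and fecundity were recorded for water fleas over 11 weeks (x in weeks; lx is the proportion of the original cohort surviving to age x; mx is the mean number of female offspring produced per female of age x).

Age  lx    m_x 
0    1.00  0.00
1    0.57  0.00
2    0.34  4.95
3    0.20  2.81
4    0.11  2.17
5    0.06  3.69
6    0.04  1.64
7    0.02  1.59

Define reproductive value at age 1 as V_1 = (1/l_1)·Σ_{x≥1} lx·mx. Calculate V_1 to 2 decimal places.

lx·mx for x ≥ 1: 0, 1.683, 0.562, 0.2387, 0.2214, 0.0656, 0.0318 → sum = 2.8025
V_1 = 2.8025 / l_1 = 2.8025 / 0.57 = 4.916667… → 4.92

4.92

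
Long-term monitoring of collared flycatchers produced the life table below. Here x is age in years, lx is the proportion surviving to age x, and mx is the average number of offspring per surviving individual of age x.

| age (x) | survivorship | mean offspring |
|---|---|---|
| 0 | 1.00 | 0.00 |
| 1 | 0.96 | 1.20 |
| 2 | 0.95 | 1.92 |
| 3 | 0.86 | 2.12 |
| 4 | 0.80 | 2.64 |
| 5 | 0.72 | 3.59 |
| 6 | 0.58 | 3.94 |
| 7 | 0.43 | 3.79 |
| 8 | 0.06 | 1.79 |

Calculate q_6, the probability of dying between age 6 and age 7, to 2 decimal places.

0.26

q_6 = (l_6 − l_7) / l_6 = (0.58 − 0.43) / 0.58
     = 0.15 / 0.58 = 0.258621… → 0.26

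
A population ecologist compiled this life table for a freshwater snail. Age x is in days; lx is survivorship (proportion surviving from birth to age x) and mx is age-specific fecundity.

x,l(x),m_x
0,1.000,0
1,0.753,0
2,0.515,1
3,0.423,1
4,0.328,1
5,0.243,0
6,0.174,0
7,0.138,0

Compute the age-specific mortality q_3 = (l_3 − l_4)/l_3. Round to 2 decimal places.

0.22

q_3 = (l_3 − l_4) / l_3 = (0.423 − 0.328) / 0.423
     = 0.095 / 0.423 = 0.224586… → 0.22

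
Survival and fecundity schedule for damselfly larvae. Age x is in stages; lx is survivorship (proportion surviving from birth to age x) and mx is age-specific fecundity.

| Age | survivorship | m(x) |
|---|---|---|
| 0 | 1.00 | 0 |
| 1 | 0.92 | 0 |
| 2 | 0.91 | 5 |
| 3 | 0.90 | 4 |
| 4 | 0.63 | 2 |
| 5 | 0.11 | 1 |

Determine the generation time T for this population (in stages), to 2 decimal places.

lx·mx: 0, 0, 4.55, 3.6, 1.26, 0.11 → R0 = 9.52
x·lx·mx: 0, 0, 9.1, 10.8, 5.04, 0.55 → Σ = 25.49
T = 25.49 / 9.52 = 2.677521… → 2.68

2.68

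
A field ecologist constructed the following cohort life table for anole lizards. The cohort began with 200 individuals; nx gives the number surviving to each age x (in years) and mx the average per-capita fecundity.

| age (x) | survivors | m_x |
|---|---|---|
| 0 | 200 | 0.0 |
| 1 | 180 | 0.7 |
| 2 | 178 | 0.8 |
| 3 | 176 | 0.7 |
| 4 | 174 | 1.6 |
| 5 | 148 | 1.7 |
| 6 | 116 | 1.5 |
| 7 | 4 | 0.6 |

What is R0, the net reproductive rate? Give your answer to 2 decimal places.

5.49

lx = nx/n0 = nx/200: 1, 0.9, 0.89, 0.88, 0.87, 0.74, 0.58, 0.02
lx·mx by age: 0, 0.63, 0.712, 0.616, 1.392, 1.258, 0.87, 0.012
R0 = Σ lx·mx = 5.49 → 5.49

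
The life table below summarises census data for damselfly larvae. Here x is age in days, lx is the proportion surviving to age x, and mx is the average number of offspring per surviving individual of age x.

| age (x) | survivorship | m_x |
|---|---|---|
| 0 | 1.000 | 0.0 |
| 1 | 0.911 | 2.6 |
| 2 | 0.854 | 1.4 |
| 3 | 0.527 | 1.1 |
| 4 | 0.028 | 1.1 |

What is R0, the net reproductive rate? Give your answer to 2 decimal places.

4.17

lx·mx by age: 0, 2.3686, 1.1956, 0.5797, 0.0308
R0 = Σ lx·mx = 4.1747 → 4.17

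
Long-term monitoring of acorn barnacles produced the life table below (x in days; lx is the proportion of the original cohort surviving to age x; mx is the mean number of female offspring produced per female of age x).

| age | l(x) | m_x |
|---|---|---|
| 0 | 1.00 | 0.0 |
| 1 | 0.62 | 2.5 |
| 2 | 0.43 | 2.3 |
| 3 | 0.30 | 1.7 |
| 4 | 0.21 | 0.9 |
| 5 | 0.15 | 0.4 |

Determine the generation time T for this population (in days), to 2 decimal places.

lx·mx: 0, 1.55, 0.989, 0.51, 0.189, 0.06 → R0 = 3.298
x·lx·mx: 0, 1.55, 1.978, 1.53, 0.756, 0.3 → Σ = 6.114
T = 6.114 / 3.298 = 1.853851… → 1.85

1.85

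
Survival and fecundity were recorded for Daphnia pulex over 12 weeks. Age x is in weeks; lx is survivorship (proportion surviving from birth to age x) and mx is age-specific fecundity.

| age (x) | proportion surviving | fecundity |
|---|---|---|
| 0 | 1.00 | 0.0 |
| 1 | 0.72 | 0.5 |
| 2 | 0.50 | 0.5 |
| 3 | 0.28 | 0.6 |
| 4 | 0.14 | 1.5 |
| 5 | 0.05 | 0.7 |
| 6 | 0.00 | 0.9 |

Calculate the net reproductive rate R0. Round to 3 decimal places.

1.023

lx·mx by age: 0, 0.36, 0.25, 0.168, 0.21, 0.035, 0
R0 = Σ lx·mx = 1.023 → 1.023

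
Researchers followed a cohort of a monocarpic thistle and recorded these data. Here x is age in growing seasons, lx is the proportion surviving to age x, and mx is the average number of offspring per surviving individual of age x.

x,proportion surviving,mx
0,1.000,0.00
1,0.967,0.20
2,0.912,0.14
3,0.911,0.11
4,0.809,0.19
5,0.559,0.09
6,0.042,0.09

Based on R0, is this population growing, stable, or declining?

declining

R0 = Σ lx·mx = 0 + 0.1934 + 0.12768 + 0.10021 + 0.15371 + 0.05031 + 0.00378 = 0.62909
R0 < 1, so the population is declining.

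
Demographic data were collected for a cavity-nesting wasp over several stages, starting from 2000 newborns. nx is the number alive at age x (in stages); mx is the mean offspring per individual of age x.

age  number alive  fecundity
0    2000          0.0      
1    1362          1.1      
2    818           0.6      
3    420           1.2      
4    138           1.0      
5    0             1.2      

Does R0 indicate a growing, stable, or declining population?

lx = nx/n0 = nx/2000: 1, 0.681, 0.409, 0.21, 0.069, 0
R0 = Σ lx·mx = 0 + 0.7491 + 0.2454 + 0.252 + 0.069 + 0 = 1.3155
R0 > 1, so the population is growing.

growing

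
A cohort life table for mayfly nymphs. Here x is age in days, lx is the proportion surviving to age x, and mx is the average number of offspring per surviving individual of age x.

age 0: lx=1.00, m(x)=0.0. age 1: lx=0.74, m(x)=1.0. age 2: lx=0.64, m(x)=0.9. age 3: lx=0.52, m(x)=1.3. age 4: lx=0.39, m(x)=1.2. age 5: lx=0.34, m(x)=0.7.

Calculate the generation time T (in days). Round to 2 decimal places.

lx·mx: 0, 0.74, 0.576, 0.676, 0.468, 0.238 → R0 = 2.698
x·lx·mx: 0, 0.74, 1.152, 2.028, 1.872, 1.19 → Σ = 6.982
T = 6.982 / 2.698 = 2.587843… → 2.59

2.59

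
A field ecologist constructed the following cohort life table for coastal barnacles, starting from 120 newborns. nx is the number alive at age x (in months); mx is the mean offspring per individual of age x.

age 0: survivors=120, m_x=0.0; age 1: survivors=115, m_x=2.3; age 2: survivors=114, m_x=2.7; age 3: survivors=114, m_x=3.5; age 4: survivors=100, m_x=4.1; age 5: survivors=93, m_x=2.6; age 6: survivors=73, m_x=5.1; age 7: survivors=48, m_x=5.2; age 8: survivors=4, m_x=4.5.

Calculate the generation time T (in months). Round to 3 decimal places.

lx = nx/n0 = nx/120: 1, 0.95833…, 0.95, 0.95, 0.83333…, 0.775, 0.60833…, 0.4, 0.03333…
lx·mx: 0, 2.204167…, 2.565, 3.325, 3.416667…, 2.015, 3.1025…, 2.08, 0.15… → R0 = 18.858333…
x·lx·mx: 0, 2.204167…, 5.13, 9.975, 13.666667…, 10.075, 18.615…, 14.56, 1.2… → Σ = 75.425833…
T = 75.425833… / 18.858333… = 3.999602… → 4.000

4.000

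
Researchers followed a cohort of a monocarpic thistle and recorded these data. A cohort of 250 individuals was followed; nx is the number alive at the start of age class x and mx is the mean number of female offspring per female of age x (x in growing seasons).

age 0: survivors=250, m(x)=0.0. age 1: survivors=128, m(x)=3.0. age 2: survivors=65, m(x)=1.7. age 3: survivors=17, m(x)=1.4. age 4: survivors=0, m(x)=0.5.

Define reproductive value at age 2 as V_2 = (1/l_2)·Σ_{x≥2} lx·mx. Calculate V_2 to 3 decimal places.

lx = nx/n0 = nx/250: 1, 0.512, 0.26, 0.068, 0
lx·mx for x ≥ 2: 0.442, 0.0952, 0 → sum = 0.5372
V_2 = 0.5372 / l_2 = 0.5372 / 0.26 = 2.066154… → 2.066

2.066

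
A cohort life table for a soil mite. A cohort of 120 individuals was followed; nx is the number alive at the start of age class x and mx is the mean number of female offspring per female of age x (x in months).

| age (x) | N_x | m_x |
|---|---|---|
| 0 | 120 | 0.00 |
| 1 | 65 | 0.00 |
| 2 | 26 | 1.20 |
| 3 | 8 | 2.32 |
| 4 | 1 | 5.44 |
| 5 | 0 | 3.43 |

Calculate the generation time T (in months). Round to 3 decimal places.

2.533

lx = nx/n0 = nx/120: 1, 0.54167…, 0.21667…, 0.06667…, 0.00833…, 0
lx·mx: 0, 0, 0.26…, 0.154667…, 0.045333…, 0 → R0 = 0.46…
x·lx·mx: 0, 0, 0.52…, 0.464…, 0.181333…, 0 → Σ = 1.165333…
T = 1.165333… / 0.46… = 2.533333… → 2.533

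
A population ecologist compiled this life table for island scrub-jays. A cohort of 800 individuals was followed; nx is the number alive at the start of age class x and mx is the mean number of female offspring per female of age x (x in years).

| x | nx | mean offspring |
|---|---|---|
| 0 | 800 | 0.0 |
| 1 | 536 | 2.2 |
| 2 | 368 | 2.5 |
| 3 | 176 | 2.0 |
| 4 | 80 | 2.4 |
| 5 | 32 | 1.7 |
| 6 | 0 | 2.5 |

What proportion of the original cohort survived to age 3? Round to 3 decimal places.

0.220

l_3 = n_3/n_0 = 176/800 = 0.22 → 0.220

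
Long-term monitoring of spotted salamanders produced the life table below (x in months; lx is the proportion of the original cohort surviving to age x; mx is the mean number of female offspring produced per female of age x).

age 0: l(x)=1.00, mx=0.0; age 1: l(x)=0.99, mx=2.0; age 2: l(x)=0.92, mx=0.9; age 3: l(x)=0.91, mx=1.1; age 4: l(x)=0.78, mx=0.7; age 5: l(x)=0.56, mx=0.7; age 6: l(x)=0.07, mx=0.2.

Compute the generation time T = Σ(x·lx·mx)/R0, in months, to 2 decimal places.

lx·mx: 0, 1.98, 0.828, 1.001, 0.546, 0.392, 0.014 → R0 = 4.761
x·lx·mx: 0, 1.98, 1.656, 3.003, 2.184, 1.96, 0.084 → Σ = 10.867
T = 10.867 / 4.761 = 2.282504… → 2.28

2.28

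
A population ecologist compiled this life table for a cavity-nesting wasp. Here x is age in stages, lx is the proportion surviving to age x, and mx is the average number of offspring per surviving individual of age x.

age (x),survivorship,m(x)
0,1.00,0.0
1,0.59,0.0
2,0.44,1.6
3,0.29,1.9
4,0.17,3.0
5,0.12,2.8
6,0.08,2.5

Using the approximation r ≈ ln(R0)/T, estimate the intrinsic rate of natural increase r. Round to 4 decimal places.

0.2403

R0 = Σ lx·mx = 0 + 0 + 0.704 + 0.551 + 0.51 + 0.336 + 0.2 = 2.301
Σ x·lx·mx = 7.981; T = 7.981/2.301 = 3.46849…
r ≈ ln(R0)/T = ln(2.301)/3.46849… = 0.240261… → 0.2403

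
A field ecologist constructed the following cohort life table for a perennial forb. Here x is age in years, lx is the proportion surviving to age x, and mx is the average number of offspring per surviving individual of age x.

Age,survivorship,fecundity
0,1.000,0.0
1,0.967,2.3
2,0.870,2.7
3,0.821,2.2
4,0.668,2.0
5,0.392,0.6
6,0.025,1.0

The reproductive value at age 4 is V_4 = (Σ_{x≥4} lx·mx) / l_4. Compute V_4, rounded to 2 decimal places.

2.39

lx·mx for x ≥ 4: 1.336, 0.2352, 0.025 → sum = 1.5962
V_4 = 1.5962 / l_4 = 1.5962 / 0.668 = 2.389521… → 2.39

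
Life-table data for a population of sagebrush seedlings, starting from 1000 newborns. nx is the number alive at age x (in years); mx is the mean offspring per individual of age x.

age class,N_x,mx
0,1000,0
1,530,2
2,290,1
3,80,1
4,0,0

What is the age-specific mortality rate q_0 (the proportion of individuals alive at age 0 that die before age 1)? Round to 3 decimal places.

0.470

lx = nx/n0 = nx/1000: 1, 0.53, 0.29, 0.08, 0
q_0 = (l_0 − l_1) / l_0 = (1 − 0.53) / 1
     = 0.47 / 1 = 0.47 → 0.470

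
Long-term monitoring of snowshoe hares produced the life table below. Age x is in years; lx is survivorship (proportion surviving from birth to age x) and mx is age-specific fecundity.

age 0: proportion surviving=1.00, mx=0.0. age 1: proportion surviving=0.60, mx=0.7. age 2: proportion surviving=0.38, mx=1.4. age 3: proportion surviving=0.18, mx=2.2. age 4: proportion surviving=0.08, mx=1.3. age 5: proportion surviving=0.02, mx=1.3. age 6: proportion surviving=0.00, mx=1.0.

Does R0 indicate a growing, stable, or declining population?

R0 = Σ lx·mx = 0 + 0.42 + 0.532 + 0.396 + 0.104 + 0.026 + 0 = 1.478
R0 > 1, so the population is growing.

growing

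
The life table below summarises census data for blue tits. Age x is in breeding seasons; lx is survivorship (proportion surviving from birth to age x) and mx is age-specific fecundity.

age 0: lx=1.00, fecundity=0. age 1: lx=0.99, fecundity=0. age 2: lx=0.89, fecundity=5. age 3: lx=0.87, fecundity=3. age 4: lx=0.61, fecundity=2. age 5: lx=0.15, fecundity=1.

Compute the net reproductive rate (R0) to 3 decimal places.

lx·mx by age: 0, 0, 4.45, 2.61, 1.22, 0.15
R0 = Σ lx·mx = 8.43 → 8.430

8.430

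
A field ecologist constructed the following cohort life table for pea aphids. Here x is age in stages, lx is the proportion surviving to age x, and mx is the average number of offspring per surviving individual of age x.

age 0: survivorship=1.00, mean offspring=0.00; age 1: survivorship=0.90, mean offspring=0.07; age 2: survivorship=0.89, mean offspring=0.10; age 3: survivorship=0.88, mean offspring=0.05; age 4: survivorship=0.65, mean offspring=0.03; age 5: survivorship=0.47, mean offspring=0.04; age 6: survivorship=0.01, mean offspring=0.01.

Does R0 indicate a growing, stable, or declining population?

declining

R0 = Σ lx·mx = 0 + 0.063 + 0.089 + 0.044 + 0.0195 + 0.0188 + 0.0001 = 0.2344
R0 < 1, so the population is declining.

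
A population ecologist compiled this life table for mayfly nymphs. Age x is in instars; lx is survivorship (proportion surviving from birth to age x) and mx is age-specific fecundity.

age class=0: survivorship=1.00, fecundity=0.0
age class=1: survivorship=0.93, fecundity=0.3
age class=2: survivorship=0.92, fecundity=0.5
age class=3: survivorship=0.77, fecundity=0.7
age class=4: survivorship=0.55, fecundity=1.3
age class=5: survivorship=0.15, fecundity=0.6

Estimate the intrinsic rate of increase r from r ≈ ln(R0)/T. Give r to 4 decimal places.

R0 = Σ lx·mx = 0 + 0.279 + 0.46 + 0.539 + 0.715 + 0.09 = 2.083
Σ x·lx·mx = 6.126; T = 6.126/2.083 = 2.94095…
r ≈ ln(R0)/T = ln(2.083)/2.94095… = 0.249514… → 0.2495

0.2495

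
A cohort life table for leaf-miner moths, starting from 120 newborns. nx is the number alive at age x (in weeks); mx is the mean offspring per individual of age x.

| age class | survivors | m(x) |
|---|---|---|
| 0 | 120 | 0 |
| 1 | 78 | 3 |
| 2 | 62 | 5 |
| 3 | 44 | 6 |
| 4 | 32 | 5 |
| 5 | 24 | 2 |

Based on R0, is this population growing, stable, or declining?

growing

lx = nx/n0 = nx/120: 1, 0.65, 0.51667…, 0.36667…, 0.26667…, 0.2
R0 = Σ lx·mx = 0 + 1.95 + 2.583333… + 2.2… + 1.333333… + 0.4 = 8.466667…
R0 > 1, so the population is growing.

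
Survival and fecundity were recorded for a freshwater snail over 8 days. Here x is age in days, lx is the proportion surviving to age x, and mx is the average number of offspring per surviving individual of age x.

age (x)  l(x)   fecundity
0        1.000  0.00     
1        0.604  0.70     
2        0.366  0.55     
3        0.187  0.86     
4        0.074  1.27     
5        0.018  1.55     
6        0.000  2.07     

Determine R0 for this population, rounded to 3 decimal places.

0.907

lx·mx by age: 0, 0.4228, 0.2013, 0.16082, 0.09398, 0.0279, 0
R0 = Σ lx·mx = 0.9068 → 0.907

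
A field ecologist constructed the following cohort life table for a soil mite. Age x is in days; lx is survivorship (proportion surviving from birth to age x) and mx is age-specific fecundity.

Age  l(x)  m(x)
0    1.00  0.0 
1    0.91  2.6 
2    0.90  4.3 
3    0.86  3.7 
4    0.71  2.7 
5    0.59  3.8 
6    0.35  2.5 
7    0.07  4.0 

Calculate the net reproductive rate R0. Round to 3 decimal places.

14.732

lx·mx by age: 0, 2.366, 3.87, 3.182, 1.917, 2.242, 0.875, 0.28
R0 = Σ lx·mx = 14.732 → 14.732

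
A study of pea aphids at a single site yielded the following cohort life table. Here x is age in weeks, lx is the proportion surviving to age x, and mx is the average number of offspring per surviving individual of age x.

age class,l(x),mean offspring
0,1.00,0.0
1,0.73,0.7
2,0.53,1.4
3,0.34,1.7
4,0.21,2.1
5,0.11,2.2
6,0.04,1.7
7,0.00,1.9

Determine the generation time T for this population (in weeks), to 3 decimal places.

2.754

lx·mx: 0, 0.511, 0.742, 0.578, 0.441, 0.242, 0.068, 0 → R0 = 2.582
x·lx·mx: 0, 0.511, 1.484, 1.734, 1.764, 1.21, 0.408, 0 → Σ = 7.111
T = 7.111 / 2.582 = 2.754067… → 2.754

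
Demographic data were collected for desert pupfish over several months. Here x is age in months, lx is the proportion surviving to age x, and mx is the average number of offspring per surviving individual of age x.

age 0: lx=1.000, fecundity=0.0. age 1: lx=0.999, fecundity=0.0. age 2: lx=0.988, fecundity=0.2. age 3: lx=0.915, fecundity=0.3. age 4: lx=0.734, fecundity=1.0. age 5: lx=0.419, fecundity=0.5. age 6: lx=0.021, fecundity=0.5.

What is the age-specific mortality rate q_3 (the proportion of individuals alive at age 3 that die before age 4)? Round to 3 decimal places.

0.198

q_3 = (l_3 − l_4) / l_3 = (0.915 − 0.734) / 0.915
     = 0.181 / 0.915 = 0.197814… → 0.198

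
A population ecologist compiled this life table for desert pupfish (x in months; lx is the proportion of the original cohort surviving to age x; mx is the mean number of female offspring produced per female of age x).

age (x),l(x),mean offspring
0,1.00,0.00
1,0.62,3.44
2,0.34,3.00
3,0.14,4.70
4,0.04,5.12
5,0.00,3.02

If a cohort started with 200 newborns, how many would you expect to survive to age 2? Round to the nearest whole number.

68

Expected survivors = N0 · l_2 = 200 × 0.34 = 68 → 68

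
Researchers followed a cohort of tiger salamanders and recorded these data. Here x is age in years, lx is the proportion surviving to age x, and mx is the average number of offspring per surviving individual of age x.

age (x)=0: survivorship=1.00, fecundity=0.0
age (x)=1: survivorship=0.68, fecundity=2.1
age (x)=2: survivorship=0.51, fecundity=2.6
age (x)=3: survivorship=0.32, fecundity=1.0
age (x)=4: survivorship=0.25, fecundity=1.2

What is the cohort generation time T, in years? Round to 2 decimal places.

lx·mx: 0, 1.428, 1.326, 0.32, 0.3 → R0 = 3.374
x·lx·mx: 0, 1.428, 2.652, 0.96, 1.2 → Σ = 6.24
T = 6.24 / 3.374 = 1.849437… → 1.85

1.85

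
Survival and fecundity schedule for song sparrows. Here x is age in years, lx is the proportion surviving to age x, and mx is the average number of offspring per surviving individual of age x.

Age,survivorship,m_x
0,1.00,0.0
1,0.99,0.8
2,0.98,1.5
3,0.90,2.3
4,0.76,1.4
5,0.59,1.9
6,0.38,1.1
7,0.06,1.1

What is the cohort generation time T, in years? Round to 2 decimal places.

lx·mx: 0, 0.792, 1.47, 2.07, 1.064, 1.121, 0.418, 0.066 → R0 = 7.001
x·lx·mx: 0, 0.792, 2.94, 6.21, 4.256, 5.605, 2.508, 0.462 → Σ = 22.773
T = 22.773 / 7.001 = 3.252821… → 3.25

3.25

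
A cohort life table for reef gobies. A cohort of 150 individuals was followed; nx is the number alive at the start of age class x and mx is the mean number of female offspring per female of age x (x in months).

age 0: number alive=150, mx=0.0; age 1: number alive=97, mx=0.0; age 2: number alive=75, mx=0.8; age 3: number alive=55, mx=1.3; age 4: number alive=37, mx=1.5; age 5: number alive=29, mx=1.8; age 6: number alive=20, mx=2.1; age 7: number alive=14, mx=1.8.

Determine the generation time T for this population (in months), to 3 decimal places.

lx = nx/n0 = nx/150: 1, 0.64667…, 0.5, 0.36667…, 0.24667…, 0.19333…, 0.13333…, 0.09333…
lx·mx: 0, 0, 0.4, 0.476667…, 0.37…, 0.348…, 0.28…, 0.168… → R0 = 2.042667…
x·lx·mx: 0, 0, 0.8, 1.43…, 1.48…, 1.74…, 1.68…, 1.176… → Σ = 8.306…
T = 8.306… / 2.042667… = 4.066253… → 4.066

4.066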